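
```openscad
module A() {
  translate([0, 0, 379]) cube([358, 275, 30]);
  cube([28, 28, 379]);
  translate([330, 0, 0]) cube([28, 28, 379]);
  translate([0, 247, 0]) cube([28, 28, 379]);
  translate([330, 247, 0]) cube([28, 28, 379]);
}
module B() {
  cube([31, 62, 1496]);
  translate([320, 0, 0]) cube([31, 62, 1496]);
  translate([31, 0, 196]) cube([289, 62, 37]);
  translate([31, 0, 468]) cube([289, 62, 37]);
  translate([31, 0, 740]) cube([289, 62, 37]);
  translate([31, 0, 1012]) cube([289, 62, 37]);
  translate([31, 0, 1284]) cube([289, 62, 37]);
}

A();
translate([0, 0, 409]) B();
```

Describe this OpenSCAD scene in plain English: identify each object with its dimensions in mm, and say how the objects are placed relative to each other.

A is a four-legged stool. The seat is 358×275 mm, 30 mm thick, top at z = 409 mm. It stands on four square legs, each 28×28 mm in cross-section, from z = 0 to the seat underside, each flush with a corner of the seat.

B is a wooden ladder with two side rails of 31×62 mm section and 1496 mm height, set 351 mm apart overall. Between them run 5 rectangular rungs (62 mm deep, 37 mm thick), front faces flush with the rails' −y face. The bottom of the first rung is 196 mm above the floor and each subsequent rung is 272 mm higher than the one below.

The ladder is on top of the stool.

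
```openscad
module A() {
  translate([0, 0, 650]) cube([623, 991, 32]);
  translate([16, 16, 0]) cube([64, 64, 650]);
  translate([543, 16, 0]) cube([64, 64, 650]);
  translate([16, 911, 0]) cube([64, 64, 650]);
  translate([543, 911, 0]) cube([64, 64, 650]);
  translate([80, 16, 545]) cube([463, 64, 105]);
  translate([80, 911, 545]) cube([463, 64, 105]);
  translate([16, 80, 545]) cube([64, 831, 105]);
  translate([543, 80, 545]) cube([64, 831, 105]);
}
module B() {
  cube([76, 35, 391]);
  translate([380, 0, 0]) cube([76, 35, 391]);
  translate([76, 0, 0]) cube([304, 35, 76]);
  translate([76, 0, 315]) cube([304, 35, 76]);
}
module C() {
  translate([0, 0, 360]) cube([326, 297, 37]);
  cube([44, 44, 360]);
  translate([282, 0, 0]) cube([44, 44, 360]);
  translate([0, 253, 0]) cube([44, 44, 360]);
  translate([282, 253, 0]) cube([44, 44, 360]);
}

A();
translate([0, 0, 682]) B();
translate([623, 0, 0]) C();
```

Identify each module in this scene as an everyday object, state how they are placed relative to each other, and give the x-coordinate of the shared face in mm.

The table's +x face and the stool's −x face are both at x = 623 mm.

A is a table. B is a picture frame. C is a stool. The picture frame is on top of the table. The stool is against the table's +x side, with their −y faces flush. The x-coordinate of the shared face is 623 mm.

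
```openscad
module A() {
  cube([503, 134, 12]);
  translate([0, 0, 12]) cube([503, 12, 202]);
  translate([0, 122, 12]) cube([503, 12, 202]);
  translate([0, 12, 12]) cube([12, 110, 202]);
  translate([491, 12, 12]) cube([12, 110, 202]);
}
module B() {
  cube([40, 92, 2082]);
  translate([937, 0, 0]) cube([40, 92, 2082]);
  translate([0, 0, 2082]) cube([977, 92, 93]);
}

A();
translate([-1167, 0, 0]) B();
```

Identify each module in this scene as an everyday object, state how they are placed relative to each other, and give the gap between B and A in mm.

A is an open box. B is a door frame. The door frame is on the floor beside the open box on its −x side. The gap between the door frame and the open box is 190 mm.

The door frame's nearest face is 190 mm from the open box's −x face.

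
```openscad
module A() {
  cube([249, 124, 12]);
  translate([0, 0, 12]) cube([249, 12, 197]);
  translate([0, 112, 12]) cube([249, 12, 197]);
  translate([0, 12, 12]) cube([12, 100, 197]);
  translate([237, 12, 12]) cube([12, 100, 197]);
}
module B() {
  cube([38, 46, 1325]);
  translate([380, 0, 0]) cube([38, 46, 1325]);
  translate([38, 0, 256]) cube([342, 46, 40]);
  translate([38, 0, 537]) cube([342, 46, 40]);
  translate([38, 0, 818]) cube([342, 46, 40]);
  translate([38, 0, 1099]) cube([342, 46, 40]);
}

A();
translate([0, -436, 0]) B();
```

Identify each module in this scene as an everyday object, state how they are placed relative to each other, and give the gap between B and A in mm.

A is an open box. B is a ladder. The ladder is on the floor beside the open box on its −y side. The gap between the ladder and the open box is 390 mm.

The ladder's nearest face is 390 mm from the open box's −y face.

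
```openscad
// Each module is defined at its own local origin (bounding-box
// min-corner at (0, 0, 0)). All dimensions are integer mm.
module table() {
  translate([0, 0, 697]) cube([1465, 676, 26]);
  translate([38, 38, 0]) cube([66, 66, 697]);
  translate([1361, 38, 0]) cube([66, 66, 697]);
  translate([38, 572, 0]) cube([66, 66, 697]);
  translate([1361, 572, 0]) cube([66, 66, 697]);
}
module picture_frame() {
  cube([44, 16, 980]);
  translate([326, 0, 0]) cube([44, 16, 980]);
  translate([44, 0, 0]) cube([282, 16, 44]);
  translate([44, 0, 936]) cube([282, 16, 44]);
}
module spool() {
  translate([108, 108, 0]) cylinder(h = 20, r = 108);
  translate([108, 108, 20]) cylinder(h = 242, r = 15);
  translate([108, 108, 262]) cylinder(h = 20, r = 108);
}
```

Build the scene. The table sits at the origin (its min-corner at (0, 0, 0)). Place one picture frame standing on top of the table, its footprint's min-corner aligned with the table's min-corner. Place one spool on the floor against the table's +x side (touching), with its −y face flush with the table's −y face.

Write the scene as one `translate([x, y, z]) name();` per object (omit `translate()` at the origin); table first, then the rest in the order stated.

table();
translate([0, 0, 723]) picture_frame();
translate([1465, 0, 0]) spool();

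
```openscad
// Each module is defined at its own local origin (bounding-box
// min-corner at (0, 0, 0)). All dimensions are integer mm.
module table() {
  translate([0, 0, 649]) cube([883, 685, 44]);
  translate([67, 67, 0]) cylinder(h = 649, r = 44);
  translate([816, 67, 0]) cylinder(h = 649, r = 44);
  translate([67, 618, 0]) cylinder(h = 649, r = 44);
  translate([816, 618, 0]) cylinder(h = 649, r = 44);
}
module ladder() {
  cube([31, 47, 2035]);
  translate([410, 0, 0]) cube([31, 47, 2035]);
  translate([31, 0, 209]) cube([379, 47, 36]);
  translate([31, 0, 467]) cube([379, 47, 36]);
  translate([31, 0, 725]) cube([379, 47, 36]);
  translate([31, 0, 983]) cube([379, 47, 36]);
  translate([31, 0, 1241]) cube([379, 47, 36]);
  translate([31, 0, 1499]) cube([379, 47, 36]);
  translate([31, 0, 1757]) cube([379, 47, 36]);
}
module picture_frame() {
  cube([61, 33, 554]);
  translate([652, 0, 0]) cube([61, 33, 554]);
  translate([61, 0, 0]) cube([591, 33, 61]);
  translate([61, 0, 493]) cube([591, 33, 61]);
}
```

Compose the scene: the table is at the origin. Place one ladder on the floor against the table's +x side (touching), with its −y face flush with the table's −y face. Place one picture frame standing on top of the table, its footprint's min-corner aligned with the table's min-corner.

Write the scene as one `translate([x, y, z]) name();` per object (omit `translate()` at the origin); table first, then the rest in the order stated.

table();
translate([883, 0, 0]) ladder();
translate([0, 0, 693]) picture_frame();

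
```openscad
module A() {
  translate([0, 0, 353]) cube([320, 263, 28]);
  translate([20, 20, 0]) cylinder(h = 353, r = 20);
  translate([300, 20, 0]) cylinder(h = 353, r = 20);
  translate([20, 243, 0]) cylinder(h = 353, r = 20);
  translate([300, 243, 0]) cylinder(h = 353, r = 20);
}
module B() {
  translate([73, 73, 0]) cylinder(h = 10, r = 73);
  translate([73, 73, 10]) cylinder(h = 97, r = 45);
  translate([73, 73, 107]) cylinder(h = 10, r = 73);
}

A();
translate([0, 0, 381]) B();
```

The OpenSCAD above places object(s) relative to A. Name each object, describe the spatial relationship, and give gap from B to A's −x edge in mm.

A is a stool. B is a spool. The spool is on top of the stool. The gap from the spool to the stool's −x edge is 0 mm.

The spool's min-x is at 0; the stool's min-x is 0; gap = 0 mm.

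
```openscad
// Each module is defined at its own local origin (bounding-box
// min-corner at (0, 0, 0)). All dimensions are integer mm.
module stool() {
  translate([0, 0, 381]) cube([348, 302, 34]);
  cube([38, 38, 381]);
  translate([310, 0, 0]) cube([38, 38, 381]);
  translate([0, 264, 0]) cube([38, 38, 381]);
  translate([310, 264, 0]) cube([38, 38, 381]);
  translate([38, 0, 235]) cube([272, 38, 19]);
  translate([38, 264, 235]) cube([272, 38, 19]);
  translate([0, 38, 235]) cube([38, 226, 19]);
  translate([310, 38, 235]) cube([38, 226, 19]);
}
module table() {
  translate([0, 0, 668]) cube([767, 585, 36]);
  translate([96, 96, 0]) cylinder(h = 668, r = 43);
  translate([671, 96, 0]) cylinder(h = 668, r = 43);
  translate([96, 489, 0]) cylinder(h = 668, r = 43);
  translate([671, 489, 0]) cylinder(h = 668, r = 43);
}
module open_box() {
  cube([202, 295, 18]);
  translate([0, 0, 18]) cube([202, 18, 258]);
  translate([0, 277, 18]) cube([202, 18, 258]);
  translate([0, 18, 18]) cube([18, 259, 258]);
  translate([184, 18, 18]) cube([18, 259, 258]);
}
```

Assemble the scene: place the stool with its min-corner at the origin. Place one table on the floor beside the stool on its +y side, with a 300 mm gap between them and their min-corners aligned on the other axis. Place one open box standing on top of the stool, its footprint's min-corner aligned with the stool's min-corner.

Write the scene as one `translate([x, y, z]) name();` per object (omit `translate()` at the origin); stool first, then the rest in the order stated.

stool();
translate([0, 602, 0]) table();
translate([0, 0, 415]) open_box();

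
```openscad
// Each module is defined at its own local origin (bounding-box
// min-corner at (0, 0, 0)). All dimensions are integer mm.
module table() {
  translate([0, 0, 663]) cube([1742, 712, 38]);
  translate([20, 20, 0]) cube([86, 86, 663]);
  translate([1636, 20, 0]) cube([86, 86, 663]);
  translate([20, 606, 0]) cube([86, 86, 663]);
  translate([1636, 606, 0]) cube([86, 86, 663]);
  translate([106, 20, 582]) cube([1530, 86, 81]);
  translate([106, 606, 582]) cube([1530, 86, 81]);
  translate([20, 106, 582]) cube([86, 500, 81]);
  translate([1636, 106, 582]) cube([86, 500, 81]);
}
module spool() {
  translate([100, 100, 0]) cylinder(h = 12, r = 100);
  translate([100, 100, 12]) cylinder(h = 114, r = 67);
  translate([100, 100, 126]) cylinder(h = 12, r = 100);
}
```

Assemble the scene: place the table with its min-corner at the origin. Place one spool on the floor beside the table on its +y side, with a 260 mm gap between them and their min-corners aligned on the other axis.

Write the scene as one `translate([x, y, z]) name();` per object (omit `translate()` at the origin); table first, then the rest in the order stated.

table();
translate([0, 972, 0]) spool();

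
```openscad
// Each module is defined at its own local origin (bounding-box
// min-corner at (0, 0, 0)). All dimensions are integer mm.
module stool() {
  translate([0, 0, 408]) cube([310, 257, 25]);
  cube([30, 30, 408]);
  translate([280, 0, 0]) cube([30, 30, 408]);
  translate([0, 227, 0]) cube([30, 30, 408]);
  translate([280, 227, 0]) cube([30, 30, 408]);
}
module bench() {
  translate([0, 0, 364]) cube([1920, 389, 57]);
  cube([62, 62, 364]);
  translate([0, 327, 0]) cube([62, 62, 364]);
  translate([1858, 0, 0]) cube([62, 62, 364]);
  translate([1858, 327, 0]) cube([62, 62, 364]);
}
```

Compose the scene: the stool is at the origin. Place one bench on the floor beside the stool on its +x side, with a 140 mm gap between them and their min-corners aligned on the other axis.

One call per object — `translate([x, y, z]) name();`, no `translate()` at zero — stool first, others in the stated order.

stool();
translate([450, 0, 0]) bench();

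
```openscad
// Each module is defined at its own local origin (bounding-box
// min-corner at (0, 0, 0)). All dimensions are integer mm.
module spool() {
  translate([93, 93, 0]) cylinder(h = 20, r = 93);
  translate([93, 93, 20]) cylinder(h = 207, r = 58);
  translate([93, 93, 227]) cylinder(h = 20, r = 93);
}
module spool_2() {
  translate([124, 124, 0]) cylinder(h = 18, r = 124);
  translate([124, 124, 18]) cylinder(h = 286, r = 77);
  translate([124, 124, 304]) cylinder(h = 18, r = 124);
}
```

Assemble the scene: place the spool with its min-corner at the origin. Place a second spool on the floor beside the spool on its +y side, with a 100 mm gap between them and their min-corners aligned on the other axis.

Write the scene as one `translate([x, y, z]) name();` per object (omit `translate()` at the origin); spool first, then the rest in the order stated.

spool();
translate([0, 286, 0]) spool_2();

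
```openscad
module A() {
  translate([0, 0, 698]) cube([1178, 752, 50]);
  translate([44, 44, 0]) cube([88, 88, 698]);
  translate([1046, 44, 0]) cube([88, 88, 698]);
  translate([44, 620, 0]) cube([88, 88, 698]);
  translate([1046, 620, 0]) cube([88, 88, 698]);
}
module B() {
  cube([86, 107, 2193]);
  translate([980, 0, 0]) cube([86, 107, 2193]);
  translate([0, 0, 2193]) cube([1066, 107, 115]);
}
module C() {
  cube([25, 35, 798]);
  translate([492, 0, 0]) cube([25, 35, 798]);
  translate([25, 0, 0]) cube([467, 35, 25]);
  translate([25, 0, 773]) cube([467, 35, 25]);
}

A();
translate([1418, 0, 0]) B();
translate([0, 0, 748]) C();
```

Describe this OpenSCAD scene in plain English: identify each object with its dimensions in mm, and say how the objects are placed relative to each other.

A is a table: top 1178 mm (x) × 752 mm (y), 50 mm thick, upper face at z = 748 mm, on four 88×88 mm square legs, each inset 44 mm from the nearest pair of top edges, running from z = 0 to the bottom of the top.

B is a door frame. The clear opening is 894 mm wide and 2193 mm high. Two 86 mm wide jambs, 107 mm deep, stand either side of the opening from the floor to the top of the opening. A 115 mm thick head sits across the top of both jambs, spanning the full outside width of the frame.

C is a picture frame with a 467×748 mm rectangular opening (x by z) and a uniform 25 mm border on every side. Frame depth is 35 mm along y. It is built from two vertical stiles running the full outside height and two horizontal rails spanning the gap between the stiles.

The door frame is on the floor beside the table on its +x side. The picture frame is on top of the table.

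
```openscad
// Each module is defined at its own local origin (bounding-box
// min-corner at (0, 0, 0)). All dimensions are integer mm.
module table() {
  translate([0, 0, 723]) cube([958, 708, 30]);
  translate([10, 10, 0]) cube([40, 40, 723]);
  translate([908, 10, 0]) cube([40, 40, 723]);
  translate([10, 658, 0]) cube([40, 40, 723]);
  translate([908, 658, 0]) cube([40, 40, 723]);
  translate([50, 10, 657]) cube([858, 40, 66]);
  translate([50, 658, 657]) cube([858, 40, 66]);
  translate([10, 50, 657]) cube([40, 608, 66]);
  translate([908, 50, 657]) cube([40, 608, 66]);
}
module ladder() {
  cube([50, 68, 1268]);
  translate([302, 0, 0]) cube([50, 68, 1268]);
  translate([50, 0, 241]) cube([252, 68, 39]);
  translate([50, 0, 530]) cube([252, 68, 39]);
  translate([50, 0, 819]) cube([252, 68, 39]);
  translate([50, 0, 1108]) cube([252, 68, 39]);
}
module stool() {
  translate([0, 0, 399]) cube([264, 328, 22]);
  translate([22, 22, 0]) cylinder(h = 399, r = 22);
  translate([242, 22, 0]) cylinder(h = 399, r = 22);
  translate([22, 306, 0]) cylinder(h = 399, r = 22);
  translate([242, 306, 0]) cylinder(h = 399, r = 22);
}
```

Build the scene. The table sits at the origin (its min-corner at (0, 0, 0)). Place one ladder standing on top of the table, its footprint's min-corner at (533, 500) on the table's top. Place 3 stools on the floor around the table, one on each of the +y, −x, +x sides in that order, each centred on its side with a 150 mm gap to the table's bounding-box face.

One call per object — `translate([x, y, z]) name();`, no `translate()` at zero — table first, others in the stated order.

table();
translate([533, 500, 753]) ladder();
translate([347, 858, 0]) stool();
translate([-414, 190, 0]) stool();
translate([1108, 190, 0]) stool();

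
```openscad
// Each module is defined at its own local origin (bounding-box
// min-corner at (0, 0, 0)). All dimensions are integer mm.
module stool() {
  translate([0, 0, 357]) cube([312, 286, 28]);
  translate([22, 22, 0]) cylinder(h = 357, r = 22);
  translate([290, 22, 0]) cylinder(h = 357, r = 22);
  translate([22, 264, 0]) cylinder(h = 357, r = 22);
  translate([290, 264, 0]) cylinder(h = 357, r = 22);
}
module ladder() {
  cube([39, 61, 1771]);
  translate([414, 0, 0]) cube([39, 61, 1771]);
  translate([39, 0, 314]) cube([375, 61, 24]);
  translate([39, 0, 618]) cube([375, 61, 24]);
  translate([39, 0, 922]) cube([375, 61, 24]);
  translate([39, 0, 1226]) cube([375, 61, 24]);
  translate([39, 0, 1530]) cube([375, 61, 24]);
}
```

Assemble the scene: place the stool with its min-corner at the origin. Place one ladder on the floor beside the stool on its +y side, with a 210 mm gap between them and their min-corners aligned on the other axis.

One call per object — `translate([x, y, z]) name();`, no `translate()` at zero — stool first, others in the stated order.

stool();
translate([0, 496, 0]) ladder();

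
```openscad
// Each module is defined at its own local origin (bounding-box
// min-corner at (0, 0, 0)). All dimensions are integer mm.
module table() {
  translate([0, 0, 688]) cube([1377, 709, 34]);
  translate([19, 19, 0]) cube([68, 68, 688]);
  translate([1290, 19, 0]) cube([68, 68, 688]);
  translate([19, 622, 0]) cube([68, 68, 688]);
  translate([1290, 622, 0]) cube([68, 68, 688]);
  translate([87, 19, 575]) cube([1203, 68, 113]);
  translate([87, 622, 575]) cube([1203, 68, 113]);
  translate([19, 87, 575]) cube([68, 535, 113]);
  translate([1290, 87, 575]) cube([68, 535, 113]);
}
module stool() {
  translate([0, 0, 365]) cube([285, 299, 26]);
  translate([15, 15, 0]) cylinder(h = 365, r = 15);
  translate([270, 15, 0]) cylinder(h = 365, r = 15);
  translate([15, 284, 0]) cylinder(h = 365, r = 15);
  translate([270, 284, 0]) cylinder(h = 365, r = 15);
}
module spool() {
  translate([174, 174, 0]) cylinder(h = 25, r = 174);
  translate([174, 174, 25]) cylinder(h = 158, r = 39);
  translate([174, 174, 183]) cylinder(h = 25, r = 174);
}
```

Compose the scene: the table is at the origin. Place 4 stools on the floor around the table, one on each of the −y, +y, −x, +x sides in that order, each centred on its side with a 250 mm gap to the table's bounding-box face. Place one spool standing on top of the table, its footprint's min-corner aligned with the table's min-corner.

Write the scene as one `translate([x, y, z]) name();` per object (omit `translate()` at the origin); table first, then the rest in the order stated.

table();
translate([546, -549, 0]) stool();
translate([546, 959, 0]) stool();
translate([-535, 205, 0]) stool();
translate([1627, 205, 0]) stool();
translate([0, 0, 722]) spool();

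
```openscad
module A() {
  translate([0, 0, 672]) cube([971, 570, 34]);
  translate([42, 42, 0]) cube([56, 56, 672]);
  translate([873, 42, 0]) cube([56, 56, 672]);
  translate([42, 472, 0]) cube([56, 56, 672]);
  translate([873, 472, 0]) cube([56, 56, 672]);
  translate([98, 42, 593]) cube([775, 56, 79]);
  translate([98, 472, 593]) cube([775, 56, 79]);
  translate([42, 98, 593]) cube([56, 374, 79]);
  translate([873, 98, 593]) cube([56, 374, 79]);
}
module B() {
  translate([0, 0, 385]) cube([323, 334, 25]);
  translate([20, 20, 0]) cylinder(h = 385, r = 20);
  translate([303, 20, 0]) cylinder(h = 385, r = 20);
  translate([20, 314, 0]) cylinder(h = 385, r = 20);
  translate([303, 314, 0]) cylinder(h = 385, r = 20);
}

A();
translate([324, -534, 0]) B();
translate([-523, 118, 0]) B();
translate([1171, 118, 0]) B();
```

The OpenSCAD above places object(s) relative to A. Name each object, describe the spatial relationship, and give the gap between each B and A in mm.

Each stool's nearest face is 200 mm from the table's bounding box.

A is a table. B is a stool. Three stools sit around the table at the −y, −x, +x sides. The gap between each stool and the table is 200 mm.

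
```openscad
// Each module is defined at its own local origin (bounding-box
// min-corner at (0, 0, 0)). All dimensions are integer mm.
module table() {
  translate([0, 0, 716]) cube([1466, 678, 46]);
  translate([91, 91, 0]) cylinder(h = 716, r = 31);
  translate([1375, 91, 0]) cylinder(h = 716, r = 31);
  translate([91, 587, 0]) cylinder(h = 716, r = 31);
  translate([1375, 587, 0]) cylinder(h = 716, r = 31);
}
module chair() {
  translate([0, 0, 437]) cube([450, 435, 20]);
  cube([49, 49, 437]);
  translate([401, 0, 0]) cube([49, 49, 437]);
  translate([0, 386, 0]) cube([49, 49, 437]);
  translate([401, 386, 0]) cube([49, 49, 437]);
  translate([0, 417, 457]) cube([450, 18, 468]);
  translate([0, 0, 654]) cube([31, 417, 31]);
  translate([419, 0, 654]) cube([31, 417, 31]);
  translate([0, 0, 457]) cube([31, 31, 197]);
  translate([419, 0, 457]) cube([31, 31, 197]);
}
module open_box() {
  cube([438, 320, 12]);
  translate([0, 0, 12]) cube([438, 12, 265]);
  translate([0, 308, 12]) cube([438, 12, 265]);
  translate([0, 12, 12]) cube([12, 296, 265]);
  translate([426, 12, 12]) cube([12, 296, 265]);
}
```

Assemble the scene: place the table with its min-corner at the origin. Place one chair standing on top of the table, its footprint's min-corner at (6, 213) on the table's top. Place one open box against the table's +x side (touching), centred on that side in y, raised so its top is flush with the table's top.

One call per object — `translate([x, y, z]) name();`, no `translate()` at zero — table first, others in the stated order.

table();
translate([6, 213, 762]) chair();
translate([1466, 179, 485]) open_box();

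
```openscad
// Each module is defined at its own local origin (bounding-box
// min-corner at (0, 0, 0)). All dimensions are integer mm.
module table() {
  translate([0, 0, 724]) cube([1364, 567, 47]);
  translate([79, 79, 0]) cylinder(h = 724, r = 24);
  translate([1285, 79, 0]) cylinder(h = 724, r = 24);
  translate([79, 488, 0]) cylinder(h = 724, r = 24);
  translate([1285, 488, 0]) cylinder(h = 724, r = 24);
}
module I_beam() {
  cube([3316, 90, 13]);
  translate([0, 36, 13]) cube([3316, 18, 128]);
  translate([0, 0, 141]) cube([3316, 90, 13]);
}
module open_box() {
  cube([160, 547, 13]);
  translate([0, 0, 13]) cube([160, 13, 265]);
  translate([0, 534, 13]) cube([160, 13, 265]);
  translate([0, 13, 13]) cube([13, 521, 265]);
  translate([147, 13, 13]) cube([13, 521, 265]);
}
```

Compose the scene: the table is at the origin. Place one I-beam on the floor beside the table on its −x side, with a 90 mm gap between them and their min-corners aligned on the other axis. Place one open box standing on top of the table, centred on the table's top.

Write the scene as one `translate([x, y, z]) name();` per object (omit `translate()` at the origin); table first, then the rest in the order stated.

table();
translate([-3406, 0, 0]) I_beam();
translate([602, 10, 771]) open_box();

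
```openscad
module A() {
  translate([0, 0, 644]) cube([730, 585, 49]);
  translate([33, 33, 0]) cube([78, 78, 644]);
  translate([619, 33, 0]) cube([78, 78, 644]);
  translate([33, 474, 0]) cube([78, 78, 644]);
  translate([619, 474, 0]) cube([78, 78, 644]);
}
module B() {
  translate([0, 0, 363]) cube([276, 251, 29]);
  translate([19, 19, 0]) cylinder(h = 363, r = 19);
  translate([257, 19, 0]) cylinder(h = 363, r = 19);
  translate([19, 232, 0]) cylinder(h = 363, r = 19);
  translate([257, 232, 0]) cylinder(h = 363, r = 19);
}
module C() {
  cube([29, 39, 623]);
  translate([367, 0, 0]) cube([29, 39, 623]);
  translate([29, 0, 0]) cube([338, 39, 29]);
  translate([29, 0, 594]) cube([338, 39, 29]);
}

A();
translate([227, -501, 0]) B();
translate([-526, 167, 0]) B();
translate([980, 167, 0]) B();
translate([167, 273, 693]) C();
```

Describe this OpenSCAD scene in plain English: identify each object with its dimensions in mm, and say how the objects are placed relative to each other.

A is a rectangular dining table. The top is 730×585×49 mm with its upper surface at z = 693 mm. It stands on four 78×78 mm square legs, each inset 33 mm from the nearest pair of top edges, running from the floor to the underside of the top.

B is a four-legged stool. The seat is a 276×251×29 mm slab whose top surface is at z = 392 mm; four round legs, each 38 mm in diameter, run from the floor (z = 0) to the underside of the seat, each leg's axis is inset half a diameter from the nearest pair of seat edges (so the leg's bounding box is flush with the corner).

C is a picture frame with a 338×565 mm rectangular opening (x by z) and a uniform 29 mm border on every side. Frame depth is 39 mm along y. It is built from two vertical stiles running the full outside height and two horizontal rails spanning the gap between the stiles.

Three stools sit around the table at the −y, −x, +x sides. The picture frame is on top of the table, centred.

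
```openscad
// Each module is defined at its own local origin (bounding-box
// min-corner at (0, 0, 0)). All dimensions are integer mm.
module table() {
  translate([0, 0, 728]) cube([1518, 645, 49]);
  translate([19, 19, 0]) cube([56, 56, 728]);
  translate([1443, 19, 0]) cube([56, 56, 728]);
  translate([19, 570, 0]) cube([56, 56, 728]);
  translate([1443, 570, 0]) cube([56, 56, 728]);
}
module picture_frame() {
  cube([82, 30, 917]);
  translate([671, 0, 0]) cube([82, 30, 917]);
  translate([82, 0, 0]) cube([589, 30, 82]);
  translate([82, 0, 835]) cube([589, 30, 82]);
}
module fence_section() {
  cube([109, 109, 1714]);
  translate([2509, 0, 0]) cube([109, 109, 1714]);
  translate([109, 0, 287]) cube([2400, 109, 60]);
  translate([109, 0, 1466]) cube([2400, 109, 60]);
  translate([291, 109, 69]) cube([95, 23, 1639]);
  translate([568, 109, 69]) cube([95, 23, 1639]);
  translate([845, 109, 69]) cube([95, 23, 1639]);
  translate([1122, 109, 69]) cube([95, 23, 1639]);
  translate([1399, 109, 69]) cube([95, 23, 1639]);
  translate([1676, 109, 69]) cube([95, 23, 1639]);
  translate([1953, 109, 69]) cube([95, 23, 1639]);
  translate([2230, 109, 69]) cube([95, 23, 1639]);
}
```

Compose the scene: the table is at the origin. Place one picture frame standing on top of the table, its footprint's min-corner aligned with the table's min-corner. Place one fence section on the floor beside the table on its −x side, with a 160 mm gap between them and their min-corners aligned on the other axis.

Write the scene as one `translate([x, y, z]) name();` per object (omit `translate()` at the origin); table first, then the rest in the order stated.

table();
translate([0, 0, 777]) picture_frame();
translate([-2778, 0, 0]) fence_section();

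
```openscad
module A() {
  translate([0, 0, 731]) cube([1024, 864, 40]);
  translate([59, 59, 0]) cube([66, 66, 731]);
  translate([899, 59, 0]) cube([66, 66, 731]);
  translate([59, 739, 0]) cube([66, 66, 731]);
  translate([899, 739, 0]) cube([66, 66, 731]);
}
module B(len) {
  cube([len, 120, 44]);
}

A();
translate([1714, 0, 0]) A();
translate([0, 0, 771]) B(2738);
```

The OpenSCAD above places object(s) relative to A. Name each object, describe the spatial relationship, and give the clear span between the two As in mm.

Second table starts at x = 1714; first ends at x = 1024; clear span = 1714 − 1024 = 690 mm.

A is a table. B is a beam. A beam spans the tops of two tables. The clear span between the two tables is 690 mm.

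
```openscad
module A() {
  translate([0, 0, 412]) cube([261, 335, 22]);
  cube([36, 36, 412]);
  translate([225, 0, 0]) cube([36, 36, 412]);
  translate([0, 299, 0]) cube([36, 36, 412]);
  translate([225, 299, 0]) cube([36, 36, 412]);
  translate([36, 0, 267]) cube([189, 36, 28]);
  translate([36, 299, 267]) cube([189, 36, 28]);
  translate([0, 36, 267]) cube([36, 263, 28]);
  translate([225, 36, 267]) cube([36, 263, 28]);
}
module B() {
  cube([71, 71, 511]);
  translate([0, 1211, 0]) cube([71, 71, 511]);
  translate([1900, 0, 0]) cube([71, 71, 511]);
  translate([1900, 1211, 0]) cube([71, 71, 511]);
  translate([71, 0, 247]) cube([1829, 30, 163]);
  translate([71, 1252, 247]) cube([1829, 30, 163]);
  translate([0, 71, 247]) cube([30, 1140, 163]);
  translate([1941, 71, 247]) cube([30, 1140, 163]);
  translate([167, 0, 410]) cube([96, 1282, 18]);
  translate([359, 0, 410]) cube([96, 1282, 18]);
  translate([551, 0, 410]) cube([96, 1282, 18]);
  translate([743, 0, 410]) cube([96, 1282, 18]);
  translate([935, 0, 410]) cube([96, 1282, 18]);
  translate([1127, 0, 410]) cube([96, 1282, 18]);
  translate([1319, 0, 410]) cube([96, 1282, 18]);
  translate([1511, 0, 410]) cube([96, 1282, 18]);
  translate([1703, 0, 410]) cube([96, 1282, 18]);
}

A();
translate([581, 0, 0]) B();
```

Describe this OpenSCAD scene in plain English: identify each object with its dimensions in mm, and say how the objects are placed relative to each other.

A is a four-legged stool. The seat is a 261×335×22 mm slab whose top surface is at z = 434 mm; four square legs, each 36×36 mm in cross-section, run from the floor (z = 0) to the underside of the seat, each flush with a corner of the seat. Four stretchers, 36 mm wide and 28 mm tall, connect adjacent legs with their undersides at z = 267 mm, each running between the inner faces of the legs it joins and aligned with the legs' outer faces on the other axis.

B is a bed frame 1971 mm long (x) by 1282 mm wide (y). Four 71×71 mm corner posts, 511 mm tall, at the corners of the footprint. Four rails of 30 mm thickness and 163 mm height run between adjacent posts with their undersides at z = 247 mm, their outer faces flush with the outside of the frame (the two x-running rails run between the posts' inner faces; the two y-running rails run between the posts' inner faces). 9 slats, each 96 mm wide (x) and 18 mm thick, lie across the top of the two x-running rails, running the full 1282 mm width of the frame in y; the slats are evenly spaced along x between the inner faces of the end posts with equal gaps (rounded down to the nearest mm) at the −x end and between each pair — any rounding remainder accumulates at the +x end.

The bed frame is on the floor beside the stool on its +x side.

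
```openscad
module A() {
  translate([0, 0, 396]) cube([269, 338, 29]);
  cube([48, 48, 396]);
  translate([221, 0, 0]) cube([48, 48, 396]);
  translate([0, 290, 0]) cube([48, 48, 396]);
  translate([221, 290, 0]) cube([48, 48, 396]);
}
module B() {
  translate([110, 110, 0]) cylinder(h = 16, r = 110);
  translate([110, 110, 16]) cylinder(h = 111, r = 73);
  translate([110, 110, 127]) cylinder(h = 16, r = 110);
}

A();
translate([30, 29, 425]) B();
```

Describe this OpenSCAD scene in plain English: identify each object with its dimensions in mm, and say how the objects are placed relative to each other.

A is a four-legged stool. The seat is a 269×338×29 mm slab whose top surface is at z = 425 mm; four square legs, each 48×48 mm in cross-section, run from the floor (z = 0) to the underside of the seat, each flush with a corner of the seat.

B is a spool: two coaxial disc flanges of radius 110 mm and thickness 16 mm, joined by a core cylinder of radius 73 mm and height 111 mm. The lower flange rests on z = 0 and the three cylinders share a vertical axis.

The spool is on top of the stool.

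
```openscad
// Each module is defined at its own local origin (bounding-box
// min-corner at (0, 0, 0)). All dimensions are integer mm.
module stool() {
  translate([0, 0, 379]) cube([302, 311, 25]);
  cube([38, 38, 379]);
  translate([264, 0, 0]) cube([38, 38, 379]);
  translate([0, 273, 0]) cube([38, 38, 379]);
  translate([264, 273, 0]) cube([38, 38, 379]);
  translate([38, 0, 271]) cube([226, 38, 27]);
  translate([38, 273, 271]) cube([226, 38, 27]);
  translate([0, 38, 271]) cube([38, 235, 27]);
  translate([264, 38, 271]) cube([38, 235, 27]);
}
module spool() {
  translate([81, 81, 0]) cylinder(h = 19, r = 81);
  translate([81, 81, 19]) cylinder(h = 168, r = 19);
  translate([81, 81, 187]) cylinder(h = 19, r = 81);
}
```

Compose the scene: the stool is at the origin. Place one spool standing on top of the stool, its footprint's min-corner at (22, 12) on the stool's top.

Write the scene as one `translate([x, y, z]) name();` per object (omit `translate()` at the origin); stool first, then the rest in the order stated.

stool();
translate([22, 12, 404]) spool();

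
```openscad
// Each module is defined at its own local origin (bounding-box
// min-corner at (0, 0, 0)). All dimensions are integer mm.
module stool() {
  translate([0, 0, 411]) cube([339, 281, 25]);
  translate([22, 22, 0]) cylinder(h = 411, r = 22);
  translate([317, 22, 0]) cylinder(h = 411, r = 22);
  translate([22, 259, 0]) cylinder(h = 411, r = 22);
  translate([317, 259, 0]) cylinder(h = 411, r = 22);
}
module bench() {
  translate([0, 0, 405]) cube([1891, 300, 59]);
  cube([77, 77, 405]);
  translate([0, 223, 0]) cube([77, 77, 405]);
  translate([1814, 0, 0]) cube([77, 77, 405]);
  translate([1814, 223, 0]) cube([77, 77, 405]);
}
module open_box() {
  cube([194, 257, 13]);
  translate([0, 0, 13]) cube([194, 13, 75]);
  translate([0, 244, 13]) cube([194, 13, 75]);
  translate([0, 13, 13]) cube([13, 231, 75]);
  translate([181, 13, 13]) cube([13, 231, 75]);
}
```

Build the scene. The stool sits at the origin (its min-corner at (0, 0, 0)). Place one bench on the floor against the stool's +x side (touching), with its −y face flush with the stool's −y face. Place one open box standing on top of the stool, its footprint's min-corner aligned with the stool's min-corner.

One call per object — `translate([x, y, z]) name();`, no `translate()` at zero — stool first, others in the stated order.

stool();
translate([339, 0, 0]) bench();
translate([0, 0, 436]) open_box();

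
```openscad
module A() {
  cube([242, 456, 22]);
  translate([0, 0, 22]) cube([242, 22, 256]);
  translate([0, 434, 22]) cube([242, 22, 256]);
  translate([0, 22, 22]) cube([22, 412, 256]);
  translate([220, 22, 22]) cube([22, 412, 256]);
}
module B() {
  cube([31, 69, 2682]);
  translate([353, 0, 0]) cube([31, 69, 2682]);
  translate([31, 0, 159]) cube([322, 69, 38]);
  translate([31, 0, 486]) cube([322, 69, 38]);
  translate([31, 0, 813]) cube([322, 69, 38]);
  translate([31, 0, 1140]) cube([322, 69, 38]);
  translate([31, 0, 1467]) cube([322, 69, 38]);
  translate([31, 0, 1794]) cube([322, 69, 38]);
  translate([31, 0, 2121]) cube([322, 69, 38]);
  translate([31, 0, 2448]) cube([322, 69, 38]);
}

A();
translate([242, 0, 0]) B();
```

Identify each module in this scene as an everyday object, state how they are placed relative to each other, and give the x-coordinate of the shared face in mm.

A is an open box. B is a ladder. The ladder is against the open box's +x side, with their −y faces flush. The x-coordinate of the shared face is 242 mm.

The open box's +x face and the ladder's −x face are both at x = 242 mm.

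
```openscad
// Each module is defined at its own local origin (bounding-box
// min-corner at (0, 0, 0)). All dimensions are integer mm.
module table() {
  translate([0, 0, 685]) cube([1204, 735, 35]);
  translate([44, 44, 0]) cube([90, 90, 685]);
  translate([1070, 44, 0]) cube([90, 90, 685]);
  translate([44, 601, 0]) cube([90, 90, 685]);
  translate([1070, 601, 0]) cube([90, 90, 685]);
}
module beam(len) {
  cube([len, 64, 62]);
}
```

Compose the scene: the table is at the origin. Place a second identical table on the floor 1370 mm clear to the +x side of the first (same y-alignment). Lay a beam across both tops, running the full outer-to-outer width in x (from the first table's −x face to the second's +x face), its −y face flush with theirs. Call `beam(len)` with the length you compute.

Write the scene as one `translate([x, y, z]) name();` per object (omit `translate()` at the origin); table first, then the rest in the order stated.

table();
translate([2574, 0, 0]) table();
translate([0, 0, 720]) beam(3778);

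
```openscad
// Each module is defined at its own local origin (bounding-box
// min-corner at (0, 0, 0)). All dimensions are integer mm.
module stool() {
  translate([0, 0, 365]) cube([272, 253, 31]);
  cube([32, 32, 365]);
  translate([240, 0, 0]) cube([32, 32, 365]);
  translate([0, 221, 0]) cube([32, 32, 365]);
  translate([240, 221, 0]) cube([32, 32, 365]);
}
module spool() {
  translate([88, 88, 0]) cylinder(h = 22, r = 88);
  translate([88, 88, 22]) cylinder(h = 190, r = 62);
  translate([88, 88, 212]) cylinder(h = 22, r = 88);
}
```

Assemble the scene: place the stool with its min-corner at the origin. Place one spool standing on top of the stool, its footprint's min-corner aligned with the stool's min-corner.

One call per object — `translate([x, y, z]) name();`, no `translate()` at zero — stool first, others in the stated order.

stool();
translate([0, 0, 396]) spool();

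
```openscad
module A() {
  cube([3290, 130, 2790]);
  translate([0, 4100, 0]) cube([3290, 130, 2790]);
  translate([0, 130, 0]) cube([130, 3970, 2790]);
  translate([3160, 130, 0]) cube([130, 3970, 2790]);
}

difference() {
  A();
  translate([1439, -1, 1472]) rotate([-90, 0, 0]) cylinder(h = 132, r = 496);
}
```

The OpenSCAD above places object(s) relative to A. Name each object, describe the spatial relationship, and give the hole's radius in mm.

A is a house frame. The house frame has a circular hole through its front wall. The hole's radius is 496 mm.

The subtracted cylinder has r = 496 mm.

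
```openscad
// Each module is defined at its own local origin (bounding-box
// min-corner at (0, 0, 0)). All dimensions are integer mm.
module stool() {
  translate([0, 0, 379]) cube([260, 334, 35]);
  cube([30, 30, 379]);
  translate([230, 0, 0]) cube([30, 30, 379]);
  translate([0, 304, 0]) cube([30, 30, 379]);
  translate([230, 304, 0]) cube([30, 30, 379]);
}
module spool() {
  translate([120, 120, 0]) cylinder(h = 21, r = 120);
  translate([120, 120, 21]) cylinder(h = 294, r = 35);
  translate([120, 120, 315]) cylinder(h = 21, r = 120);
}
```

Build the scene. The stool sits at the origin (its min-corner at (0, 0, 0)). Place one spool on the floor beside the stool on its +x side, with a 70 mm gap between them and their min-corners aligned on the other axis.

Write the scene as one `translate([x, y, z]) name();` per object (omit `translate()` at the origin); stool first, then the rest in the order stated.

stool();
translate([330, 0, 0]) spool();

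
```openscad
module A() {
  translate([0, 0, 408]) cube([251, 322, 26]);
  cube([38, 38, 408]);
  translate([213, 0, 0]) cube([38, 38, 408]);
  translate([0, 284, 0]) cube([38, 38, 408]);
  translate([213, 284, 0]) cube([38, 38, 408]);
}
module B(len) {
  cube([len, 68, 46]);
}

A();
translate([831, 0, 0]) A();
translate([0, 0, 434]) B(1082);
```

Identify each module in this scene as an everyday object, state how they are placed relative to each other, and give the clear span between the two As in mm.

A is a stool. B is a beam. A beam spans the tops of two stools. The clear span between the two stools is 580 mm.

Second stool starts at x = 831; first ends at x = 251; clear span = 831 − 251 = 580 mm.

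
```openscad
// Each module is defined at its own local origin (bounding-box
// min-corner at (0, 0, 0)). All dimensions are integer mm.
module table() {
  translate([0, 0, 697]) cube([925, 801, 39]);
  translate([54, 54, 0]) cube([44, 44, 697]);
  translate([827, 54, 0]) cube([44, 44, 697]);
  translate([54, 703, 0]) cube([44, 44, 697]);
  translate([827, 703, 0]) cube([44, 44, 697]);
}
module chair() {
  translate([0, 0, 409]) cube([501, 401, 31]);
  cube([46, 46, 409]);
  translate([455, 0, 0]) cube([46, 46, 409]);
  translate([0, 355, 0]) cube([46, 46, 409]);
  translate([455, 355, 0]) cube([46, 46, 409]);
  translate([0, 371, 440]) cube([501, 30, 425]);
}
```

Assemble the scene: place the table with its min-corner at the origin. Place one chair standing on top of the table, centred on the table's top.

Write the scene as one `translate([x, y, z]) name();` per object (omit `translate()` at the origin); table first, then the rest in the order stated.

table();
translate([212, 200, 736]) chair();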